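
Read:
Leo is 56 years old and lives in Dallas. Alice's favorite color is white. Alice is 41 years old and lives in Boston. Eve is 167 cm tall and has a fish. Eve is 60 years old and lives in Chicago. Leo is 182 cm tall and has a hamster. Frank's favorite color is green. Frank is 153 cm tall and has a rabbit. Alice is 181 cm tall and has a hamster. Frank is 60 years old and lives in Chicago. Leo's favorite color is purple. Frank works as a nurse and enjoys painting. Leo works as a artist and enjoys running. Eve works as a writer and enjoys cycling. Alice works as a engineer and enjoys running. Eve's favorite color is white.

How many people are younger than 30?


Filter: 0

0


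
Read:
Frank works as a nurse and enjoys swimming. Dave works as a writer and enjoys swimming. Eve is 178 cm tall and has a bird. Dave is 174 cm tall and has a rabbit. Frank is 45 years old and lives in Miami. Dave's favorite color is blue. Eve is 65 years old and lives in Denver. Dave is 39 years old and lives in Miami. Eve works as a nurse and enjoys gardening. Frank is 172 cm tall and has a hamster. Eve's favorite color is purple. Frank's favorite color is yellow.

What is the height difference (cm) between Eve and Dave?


|178 - 174| = 4

4


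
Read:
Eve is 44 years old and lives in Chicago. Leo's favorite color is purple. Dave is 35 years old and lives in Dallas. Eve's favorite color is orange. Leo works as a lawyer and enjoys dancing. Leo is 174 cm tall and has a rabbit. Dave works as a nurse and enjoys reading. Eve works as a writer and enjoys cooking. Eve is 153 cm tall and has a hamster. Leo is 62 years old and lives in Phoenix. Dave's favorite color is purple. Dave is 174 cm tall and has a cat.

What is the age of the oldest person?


Oldest: Leo at 62

62


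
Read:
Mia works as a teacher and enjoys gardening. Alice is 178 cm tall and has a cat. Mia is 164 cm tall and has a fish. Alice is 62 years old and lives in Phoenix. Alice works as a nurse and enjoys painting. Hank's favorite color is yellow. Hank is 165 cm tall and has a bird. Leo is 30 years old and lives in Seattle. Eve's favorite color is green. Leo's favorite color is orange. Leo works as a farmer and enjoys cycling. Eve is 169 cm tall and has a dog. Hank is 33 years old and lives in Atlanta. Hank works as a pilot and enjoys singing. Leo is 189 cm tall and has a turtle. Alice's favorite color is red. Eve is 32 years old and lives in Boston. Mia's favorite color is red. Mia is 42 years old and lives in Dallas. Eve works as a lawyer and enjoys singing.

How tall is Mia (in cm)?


Mia is 164 cm tall

164


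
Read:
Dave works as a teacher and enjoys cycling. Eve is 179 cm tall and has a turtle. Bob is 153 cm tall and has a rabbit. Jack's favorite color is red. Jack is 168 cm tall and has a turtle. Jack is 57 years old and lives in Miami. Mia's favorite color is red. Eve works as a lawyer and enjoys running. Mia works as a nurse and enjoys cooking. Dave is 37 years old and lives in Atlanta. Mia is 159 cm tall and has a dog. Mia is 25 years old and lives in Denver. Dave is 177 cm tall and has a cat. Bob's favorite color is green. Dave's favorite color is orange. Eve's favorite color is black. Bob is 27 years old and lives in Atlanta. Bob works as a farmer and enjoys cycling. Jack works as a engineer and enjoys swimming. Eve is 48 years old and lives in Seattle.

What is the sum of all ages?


48+37+57+25+27 = 194

194


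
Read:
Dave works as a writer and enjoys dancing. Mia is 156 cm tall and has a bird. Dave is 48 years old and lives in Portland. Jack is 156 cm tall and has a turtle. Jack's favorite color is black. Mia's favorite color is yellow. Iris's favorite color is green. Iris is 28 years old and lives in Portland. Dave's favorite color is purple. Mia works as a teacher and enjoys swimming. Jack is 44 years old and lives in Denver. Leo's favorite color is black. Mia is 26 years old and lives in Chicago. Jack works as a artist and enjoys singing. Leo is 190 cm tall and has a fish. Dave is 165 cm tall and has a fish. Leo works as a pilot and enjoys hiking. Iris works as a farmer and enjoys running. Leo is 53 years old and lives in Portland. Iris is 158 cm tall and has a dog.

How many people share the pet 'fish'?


Count: 2

2


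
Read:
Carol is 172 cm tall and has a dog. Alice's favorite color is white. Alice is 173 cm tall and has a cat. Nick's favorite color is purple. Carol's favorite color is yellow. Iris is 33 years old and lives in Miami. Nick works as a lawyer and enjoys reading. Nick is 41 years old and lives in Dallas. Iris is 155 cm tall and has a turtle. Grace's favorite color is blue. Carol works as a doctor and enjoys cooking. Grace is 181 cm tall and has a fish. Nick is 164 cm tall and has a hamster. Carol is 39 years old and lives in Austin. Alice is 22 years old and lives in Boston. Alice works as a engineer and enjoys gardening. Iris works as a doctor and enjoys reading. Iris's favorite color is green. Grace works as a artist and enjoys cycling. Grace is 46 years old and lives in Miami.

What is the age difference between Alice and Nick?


|22 - 41| = 19

19


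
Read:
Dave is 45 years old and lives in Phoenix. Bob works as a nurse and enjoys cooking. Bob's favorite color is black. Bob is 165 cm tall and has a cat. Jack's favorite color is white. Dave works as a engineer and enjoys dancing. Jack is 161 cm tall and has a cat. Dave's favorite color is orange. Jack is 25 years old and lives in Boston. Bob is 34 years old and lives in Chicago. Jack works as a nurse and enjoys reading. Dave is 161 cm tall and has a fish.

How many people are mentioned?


People: Jack, Bob, Dave. Count = 3

3


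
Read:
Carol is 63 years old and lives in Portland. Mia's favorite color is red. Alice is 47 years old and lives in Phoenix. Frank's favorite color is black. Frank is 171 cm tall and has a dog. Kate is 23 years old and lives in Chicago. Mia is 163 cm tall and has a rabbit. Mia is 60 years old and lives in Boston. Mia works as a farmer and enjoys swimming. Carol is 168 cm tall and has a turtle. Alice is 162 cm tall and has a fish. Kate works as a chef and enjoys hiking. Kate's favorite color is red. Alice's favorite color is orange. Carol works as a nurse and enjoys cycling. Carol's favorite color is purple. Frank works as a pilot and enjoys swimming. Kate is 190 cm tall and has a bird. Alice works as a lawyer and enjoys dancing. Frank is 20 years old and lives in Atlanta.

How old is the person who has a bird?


Person with bird is Kate, age 23

23


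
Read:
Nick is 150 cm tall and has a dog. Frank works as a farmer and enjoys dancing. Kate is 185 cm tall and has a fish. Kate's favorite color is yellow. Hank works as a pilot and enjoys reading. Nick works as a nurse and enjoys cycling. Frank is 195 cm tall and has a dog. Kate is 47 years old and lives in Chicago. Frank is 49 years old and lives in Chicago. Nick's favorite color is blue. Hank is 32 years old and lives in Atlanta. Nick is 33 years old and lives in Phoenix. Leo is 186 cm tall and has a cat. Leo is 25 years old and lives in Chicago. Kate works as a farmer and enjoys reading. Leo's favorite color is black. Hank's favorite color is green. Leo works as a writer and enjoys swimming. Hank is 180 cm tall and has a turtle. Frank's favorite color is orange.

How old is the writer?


The writer is Leo, age 25

25


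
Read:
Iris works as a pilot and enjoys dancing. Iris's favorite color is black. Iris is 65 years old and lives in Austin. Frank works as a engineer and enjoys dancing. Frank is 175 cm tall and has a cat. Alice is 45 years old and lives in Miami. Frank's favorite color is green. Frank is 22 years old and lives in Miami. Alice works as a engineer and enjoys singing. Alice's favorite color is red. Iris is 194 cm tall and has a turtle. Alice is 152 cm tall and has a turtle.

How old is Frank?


Frank is 22 years old

22


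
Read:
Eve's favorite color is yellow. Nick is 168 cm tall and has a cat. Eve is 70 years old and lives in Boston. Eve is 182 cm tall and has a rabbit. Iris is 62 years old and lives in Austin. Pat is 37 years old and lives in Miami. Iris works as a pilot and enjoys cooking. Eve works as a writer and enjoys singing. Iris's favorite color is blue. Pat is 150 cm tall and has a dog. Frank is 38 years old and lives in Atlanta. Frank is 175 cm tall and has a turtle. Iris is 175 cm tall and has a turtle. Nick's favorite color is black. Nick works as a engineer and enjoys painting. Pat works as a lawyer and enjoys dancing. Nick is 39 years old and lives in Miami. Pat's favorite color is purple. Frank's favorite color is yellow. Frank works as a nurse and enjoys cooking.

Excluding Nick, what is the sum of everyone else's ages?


Sum (excluding Nick): 207

207


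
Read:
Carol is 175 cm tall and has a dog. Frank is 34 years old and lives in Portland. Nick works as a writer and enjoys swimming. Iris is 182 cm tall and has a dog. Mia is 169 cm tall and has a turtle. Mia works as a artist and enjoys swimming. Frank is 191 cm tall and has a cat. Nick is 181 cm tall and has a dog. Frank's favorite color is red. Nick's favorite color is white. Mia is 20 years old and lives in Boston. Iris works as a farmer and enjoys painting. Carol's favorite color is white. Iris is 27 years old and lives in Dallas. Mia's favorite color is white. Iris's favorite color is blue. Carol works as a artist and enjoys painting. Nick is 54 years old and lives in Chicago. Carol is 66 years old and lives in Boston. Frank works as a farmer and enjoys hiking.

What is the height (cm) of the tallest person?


Tallest: Frank at 191 cm

191


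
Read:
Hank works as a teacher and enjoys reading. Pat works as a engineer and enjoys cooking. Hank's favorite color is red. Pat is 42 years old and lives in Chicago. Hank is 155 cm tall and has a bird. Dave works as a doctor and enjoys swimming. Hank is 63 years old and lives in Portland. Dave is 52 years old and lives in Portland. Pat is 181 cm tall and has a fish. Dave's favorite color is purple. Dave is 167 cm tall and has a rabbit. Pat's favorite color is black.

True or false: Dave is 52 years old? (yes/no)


Dave is actually 52. yes

yes


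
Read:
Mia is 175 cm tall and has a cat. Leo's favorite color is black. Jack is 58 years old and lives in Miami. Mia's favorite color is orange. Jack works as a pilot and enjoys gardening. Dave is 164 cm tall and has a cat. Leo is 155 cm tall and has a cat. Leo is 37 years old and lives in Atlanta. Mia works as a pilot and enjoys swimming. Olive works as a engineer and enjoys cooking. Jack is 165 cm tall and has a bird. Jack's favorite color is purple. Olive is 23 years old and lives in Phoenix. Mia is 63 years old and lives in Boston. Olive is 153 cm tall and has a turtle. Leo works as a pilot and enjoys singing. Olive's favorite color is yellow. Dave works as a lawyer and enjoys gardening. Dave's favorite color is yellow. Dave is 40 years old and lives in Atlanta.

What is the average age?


Sum=221, n=5, avg=44.2

44.2


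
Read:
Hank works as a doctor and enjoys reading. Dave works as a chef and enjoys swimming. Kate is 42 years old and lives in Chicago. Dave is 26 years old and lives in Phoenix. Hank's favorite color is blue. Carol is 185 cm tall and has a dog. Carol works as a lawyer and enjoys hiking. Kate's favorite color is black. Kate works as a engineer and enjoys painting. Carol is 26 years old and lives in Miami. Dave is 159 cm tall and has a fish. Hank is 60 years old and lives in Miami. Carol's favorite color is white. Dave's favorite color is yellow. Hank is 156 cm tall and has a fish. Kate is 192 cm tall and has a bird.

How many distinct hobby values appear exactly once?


Unique hobby values: 4

4


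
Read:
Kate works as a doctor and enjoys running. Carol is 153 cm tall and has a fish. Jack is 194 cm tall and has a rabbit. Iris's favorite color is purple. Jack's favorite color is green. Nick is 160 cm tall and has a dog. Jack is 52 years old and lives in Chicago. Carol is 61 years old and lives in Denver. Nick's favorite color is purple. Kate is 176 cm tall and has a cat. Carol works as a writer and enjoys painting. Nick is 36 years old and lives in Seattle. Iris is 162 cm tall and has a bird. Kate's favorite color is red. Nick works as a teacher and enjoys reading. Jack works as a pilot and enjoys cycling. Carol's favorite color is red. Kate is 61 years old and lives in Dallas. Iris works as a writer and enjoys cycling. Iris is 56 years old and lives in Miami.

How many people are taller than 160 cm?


Taller than 160: 3

3


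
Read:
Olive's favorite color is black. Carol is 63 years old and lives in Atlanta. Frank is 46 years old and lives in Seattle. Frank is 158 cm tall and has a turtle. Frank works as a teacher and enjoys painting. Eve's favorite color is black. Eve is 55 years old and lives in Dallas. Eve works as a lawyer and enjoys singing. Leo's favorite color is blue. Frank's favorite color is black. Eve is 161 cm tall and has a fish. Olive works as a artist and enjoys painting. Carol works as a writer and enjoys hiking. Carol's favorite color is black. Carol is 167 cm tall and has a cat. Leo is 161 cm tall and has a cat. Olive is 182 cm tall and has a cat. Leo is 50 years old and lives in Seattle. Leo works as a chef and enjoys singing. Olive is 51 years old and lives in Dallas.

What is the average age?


Sum=265, n=5, avg=53

53


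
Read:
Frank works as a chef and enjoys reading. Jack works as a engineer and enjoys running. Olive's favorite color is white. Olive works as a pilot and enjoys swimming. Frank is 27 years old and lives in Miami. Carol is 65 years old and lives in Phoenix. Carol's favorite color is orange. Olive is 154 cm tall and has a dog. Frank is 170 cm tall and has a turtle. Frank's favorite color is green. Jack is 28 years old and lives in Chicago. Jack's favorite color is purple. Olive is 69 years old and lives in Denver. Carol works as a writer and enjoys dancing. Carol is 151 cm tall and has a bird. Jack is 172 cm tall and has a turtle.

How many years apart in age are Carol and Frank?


65 vs 27, diff = 38

38


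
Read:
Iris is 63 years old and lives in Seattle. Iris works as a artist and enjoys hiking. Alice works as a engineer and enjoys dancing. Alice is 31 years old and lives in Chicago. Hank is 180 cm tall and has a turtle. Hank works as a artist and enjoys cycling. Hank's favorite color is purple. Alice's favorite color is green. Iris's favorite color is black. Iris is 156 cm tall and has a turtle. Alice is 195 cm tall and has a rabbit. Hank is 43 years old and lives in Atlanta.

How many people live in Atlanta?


Count in Atlanta: 1

1


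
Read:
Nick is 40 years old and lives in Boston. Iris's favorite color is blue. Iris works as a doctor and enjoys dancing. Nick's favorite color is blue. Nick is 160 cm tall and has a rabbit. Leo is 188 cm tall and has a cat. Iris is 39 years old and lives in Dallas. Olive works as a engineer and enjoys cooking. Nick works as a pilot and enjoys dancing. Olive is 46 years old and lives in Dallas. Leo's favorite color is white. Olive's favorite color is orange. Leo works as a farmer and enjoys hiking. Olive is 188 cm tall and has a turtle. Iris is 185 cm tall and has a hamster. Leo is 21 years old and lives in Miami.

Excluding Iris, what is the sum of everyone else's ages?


Sum (excluding Iris): 107

107


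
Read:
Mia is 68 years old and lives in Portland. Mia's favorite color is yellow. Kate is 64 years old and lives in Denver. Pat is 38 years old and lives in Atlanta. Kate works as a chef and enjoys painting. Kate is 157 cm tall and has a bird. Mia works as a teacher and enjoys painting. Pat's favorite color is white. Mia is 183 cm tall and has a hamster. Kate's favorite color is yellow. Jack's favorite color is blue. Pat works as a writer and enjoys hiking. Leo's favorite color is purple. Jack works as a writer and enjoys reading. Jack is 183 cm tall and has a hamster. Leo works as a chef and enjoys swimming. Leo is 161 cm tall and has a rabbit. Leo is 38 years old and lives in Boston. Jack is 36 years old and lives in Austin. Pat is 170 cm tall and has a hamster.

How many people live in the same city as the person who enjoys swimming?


Person with hobby swimming is Leo, city Boston. Count = 1

1


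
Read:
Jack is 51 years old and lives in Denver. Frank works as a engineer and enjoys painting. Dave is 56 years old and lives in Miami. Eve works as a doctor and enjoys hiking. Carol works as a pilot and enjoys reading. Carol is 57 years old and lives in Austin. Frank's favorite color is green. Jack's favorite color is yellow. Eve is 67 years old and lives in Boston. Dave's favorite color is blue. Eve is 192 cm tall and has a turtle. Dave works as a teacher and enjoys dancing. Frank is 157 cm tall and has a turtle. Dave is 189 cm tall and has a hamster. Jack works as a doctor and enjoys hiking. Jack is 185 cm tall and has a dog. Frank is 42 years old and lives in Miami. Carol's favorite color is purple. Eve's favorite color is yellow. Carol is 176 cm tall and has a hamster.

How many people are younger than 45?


Filter: 1

1


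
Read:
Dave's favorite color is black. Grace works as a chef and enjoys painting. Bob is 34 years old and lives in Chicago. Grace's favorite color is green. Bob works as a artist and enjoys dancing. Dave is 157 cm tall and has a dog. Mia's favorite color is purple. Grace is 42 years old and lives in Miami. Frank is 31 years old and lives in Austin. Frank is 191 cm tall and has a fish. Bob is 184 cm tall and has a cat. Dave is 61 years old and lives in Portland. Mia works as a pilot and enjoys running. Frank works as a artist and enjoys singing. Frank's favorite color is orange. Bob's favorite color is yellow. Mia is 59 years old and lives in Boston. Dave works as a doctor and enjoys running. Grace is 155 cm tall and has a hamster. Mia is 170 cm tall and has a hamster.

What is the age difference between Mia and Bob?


|59 - 34| = 25

25


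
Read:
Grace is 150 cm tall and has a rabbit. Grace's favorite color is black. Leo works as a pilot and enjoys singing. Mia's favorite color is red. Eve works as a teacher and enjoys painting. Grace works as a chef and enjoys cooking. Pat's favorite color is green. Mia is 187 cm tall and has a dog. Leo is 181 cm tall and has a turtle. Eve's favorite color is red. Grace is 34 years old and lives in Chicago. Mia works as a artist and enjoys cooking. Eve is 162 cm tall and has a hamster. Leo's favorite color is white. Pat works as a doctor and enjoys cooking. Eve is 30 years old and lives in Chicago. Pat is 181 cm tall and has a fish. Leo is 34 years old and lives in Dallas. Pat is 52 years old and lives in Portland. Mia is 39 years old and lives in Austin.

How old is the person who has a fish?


Person with fish is Pat, age 52

52


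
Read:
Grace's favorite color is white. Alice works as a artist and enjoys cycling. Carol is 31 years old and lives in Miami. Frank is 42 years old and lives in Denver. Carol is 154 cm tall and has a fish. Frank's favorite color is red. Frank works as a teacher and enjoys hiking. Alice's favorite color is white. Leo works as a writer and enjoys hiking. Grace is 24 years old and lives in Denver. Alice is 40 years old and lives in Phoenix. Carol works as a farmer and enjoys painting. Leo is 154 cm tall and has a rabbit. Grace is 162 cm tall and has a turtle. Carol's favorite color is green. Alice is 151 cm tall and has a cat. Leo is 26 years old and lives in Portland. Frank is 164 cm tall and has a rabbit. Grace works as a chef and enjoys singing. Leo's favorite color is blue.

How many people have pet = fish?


Count: 1

1


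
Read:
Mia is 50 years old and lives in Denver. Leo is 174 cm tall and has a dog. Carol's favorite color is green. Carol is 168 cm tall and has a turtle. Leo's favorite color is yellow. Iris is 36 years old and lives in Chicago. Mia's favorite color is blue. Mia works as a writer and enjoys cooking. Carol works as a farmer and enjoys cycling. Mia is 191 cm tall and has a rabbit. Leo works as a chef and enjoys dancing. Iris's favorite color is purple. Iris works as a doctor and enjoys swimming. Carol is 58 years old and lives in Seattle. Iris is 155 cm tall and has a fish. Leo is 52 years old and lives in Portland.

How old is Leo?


Leo is 52 years old

52


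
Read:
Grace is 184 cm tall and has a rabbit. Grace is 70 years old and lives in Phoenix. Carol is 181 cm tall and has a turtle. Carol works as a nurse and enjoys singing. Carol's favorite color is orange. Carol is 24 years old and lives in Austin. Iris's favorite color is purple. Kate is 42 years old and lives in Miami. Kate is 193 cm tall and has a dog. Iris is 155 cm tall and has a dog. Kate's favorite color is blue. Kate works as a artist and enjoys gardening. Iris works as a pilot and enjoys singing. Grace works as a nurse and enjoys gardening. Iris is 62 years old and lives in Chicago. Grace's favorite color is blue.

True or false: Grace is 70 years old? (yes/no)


Grace is actually 70. yes

yes


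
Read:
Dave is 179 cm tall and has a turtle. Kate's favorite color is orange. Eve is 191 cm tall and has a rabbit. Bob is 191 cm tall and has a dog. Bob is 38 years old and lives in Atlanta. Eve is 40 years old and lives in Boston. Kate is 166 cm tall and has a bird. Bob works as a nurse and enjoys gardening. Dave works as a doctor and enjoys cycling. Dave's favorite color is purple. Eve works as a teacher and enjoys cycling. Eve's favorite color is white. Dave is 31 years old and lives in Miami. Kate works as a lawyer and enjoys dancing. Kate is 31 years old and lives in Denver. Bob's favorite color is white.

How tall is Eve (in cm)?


Eve is 191 cm tall

191


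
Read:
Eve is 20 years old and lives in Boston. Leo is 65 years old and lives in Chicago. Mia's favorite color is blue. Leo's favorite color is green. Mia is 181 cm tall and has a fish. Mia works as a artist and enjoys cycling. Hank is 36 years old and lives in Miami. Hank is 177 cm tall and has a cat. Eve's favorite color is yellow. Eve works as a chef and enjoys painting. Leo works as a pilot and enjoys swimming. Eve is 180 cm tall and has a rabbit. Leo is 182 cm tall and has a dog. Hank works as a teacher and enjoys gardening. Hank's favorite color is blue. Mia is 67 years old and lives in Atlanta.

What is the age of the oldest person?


Oldest: Mia at 67

67


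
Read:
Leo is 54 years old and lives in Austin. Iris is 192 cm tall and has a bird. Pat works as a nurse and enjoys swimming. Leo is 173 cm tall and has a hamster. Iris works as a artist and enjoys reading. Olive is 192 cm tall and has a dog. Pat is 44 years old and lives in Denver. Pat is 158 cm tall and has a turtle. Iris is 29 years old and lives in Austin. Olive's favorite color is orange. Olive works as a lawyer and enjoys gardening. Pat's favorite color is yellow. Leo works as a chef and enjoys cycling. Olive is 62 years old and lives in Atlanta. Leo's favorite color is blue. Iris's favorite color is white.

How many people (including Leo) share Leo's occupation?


Leo is a chef. Count = 1

1


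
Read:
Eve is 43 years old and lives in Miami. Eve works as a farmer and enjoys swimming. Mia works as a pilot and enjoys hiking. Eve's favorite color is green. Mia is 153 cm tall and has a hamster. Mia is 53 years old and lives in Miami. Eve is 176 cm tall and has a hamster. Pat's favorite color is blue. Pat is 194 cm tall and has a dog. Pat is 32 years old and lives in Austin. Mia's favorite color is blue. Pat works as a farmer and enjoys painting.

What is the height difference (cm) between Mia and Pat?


|153 - 194| = 41

41


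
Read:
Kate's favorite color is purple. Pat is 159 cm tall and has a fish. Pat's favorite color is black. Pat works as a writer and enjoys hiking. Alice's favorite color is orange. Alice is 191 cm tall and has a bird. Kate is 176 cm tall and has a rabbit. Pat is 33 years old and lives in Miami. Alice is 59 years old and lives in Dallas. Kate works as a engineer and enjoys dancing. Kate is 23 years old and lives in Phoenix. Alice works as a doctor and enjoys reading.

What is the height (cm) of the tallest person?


Tallest: Alice at 191 cm

191


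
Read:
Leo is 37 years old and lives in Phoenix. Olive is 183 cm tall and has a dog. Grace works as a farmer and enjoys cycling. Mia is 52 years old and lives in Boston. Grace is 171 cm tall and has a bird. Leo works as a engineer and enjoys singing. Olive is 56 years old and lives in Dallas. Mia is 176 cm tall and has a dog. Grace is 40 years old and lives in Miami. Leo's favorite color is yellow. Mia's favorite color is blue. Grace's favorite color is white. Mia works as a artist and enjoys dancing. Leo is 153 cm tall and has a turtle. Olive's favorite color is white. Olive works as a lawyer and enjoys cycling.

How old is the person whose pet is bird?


Person with pet=bird is Grace, age 40

40


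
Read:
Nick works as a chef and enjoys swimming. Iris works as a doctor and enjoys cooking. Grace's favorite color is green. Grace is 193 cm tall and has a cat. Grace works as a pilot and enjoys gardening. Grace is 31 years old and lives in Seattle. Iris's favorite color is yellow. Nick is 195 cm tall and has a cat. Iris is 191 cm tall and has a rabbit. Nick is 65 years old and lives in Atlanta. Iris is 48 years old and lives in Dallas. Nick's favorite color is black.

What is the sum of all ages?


65+31+48 = 144

144


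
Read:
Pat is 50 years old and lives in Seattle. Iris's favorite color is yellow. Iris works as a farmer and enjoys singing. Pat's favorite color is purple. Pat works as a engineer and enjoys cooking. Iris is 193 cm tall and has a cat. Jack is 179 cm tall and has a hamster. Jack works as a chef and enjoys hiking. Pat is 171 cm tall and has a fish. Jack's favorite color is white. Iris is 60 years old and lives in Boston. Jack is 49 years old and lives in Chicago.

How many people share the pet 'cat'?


Count: 1

1


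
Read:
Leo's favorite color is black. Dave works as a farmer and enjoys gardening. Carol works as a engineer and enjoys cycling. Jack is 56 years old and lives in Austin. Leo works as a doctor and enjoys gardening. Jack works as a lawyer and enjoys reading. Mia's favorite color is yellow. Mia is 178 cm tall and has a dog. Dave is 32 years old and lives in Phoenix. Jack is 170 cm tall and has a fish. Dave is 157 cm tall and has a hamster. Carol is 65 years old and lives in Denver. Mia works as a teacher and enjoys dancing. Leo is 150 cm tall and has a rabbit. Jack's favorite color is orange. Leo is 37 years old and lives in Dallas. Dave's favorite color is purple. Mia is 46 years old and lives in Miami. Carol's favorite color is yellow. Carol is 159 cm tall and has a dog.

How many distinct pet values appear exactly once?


Unique pet values: 3

3


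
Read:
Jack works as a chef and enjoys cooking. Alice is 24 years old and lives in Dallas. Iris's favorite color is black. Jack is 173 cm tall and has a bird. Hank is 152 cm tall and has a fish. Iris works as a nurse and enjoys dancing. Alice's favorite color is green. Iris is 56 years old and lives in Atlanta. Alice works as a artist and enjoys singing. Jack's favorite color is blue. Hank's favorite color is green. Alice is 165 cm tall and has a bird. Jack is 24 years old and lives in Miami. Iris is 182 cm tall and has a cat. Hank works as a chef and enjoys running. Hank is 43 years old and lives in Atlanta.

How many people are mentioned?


People: Hank, Alice, Iris, Jack. Count = 4

4


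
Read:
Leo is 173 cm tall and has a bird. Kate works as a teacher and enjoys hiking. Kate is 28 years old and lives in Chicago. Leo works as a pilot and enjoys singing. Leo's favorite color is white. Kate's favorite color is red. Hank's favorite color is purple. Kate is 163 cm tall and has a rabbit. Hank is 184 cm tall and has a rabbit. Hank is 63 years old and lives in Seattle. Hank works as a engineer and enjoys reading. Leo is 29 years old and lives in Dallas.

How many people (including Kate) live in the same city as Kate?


Kate lives in Chicago. Count = 1

1


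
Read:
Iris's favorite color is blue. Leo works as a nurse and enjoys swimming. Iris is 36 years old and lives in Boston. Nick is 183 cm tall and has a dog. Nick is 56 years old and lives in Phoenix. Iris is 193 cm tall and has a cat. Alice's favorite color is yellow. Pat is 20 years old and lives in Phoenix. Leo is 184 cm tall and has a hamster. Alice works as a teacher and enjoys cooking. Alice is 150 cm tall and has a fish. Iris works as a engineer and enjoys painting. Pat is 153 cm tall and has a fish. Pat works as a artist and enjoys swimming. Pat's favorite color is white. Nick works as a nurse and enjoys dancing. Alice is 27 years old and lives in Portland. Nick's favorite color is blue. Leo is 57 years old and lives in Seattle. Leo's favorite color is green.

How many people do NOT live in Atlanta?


Not in Atlanta: 5

5


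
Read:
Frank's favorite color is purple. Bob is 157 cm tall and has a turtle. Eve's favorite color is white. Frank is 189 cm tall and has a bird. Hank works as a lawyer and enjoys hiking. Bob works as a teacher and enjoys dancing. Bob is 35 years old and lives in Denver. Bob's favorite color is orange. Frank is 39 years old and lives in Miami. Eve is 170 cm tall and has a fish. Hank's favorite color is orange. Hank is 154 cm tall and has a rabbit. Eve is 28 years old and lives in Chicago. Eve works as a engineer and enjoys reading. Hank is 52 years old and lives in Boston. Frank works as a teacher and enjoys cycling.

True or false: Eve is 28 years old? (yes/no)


Eve is actually 28. yes

yes


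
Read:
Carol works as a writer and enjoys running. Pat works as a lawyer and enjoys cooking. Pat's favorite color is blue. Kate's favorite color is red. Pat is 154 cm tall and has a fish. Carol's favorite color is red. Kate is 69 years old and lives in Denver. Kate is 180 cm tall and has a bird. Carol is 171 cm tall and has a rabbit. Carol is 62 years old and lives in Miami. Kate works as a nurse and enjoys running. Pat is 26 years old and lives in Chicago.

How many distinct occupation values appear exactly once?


Unique occupation values: 3

3


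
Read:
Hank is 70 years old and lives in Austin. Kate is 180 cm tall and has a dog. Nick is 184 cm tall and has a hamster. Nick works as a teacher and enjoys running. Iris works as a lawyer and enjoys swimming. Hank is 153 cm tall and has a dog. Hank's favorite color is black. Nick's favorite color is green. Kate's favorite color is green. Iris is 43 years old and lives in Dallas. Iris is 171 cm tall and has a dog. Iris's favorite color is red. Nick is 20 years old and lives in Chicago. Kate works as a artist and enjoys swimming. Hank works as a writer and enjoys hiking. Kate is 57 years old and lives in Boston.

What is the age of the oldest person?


Oldest: Hank at 70

70


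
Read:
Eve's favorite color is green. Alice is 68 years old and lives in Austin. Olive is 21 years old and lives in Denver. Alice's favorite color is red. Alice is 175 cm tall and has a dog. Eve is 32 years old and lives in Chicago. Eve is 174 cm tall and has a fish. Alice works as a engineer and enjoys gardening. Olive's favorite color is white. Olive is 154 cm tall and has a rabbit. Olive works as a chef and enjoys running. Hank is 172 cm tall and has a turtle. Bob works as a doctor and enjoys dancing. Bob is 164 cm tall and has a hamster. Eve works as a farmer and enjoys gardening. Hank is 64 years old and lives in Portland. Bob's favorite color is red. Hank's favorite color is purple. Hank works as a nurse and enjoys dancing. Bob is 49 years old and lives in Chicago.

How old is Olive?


Olive is 21 years old

21


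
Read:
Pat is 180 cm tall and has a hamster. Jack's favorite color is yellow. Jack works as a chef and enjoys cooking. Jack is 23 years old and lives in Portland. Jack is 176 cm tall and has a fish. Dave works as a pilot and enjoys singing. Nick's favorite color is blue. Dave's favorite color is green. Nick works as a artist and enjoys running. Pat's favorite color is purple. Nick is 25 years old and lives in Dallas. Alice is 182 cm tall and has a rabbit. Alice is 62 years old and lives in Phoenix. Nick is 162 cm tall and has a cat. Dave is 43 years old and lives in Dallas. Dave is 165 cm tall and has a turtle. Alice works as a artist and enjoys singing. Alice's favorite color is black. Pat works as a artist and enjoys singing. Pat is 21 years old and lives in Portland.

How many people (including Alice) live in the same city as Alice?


Alice lives in Phoenix. Count = 1

1


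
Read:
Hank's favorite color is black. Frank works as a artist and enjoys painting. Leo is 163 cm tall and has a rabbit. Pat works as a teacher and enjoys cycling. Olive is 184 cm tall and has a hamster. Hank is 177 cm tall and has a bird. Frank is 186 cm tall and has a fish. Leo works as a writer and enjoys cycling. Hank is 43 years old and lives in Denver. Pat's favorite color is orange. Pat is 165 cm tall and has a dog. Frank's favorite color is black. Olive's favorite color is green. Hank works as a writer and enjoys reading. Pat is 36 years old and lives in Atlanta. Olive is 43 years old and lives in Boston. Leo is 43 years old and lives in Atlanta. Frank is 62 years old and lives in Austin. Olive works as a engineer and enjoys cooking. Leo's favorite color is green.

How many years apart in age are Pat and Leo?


36 vs 43, diff = 7

7


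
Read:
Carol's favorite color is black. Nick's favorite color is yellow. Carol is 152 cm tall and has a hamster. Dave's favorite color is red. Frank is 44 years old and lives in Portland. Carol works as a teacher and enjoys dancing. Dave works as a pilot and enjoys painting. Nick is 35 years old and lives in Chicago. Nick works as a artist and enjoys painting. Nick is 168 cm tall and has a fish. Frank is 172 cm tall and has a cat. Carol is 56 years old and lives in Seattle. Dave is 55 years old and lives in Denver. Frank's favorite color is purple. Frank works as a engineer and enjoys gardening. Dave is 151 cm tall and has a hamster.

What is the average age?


Sum=190, n=4, avg=47.5

47.5


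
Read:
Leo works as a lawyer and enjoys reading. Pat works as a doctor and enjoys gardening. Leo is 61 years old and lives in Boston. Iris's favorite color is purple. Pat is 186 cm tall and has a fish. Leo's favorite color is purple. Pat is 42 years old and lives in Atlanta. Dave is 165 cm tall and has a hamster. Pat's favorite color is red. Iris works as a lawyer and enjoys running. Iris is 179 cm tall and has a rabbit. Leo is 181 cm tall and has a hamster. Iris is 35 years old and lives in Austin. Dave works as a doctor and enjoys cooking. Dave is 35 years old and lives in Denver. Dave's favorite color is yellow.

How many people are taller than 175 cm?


Taller than 175: 3

3


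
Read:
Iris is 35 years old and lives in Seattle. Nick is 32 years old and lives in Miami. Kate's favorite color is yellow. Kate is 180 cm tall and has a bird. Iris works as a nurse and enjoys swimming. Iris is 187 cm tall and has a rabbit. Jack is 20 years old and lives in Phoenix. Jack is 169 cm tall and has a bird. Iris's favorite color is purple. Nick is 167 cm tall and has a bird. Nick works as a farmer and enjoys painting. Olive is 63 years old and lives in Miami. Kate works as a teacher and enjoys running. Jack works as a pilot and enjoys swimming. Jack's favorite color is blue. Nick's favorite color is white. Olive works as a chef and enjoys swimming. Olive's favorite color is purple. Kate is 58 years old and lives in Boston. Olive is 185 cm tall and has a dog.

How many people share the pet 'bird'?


Count: 3

3


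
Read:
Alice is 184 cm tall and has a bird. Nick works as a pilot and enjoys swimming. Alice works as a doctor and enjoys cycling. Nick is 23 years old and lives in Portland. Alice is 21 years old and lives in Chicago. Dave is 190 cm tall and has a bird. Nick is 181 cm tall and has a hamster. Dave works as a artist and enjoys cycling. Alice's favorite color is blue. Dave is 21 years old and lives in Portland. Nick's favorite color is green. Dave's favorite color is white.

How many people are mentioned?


People: Alice, Nick, Dave. Count = 3

3


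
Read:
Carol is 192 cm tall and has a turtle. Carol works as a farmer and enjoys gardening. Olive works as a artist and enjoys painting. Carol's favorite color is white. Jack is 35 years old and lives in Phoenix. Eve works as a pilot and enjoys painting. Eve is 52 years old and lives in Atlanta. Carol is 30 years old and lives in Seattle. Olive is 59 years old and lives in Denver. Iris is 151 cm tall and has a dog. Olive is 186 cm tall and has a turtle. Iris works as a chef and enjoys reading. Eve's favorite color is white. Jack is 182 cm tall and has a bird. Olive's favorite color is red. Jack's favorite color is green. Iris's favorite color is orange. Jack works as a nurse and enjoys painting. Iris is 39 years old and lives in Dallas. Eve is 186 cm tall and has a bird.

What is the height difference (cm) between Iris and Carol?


|151 - 192| = 41

41


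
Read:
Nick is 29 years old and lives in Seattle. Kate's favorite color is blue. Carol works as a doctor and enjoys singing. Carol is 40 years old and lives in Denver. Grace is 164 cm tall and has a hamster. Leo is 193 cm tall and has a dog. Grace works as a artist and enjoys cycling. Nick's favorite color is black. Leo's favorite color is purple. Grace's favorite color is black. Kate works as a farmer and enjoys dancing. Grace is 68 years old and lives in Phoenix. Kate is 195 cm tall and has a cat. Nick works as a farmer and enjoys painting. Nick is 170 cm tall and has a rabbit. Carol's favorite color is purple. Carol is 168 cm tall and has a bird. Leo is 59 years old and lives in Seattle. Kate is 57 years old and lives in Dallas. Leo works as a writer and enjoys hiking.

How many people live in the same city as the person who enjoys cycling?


Person with hobby cycling is Grace, city Phoenix. Count = 1

1


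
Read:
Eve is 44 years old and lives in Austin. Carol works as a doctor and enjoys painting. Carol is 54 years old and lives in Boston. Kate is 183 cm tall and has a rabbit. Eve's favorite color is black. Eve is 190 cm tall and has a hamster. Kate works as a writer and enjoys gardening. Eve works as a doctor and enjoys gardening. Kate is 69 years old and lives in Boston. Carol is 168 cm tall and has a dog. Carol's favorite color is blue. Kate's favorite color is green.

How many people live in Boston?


Count in Boston: 2

2


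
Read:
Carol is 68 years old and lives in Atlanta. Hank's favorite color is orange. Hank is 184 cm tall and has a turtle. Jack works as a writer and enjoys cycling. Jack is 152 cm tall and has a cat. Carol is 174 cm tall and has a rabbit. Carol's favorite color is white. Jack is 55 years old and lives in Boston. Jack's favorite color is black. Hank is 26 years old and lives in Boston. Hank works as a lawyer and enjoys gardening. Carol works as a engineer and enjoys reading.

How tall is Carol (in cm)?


Carol is 174 cm tall

174


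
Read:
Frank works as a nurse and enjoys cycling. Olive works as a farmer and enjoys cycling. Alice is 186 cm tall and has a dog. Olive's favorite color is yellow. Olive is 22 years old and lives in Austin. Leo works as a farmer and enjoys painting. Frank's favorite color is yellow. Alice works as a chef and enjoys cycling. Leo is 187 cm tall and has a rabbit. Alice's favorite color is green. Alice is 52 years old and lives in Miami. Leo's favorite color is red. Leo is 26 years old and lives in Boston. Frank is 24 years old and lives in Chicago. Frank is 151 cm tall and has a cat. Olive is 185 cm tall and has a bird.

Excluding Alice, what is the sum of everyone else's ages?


Sum (excluding Alice): 72

72


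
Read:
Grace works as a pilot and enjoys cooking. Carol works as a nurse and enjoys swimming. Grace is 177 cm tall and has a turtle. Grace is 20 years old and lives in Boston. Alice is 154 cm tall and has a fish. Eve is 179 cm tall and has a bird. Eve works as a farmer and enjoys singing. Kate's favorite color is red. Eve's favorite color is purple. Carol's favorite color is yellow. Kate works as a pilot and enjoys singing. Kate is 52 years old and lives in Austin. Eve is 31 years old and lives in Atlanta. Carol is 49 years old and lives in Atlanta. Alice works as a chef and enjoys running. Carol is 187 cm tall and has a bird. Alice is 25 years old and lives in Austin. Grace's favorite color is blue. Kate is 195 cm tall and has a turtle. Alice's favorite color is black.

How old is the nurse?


The nurse is Carol, age 49

49
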